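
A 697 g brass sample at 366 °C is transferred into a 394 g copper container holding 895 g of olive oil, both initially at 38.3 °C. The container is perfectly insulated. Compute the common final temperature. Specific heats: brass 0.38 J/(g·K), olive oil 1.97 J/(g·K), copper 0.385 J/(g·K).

Conservation of energy gives ΣQ = 0:
697·0.38·(T − 366) + 895·1.97·(T − 38.3) + 394·0.385·(T − 38.3) = 0
(264.86 + 1763.1 + 151.69) T = 264.86·366 + 1763.1·38.3 + 151.69·38.3
T = 170277/2179.7 ≈ 78.12 °C

T_f ≈ 78.1 °C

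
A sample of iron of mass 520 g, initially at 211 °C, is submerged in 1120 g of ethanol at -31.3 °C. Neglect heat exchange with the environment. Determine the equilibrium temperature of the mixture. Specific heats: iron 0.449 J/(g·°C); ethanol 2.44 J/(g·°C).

T_f = Σ m_i c_i T_i / Σ m_i c_i:
T_f = (233.48*211 + 2732.8*(-31.3)) / (233.48 + 2732.8)
    = -36272 / 2966.3 ≈ -12.23 °C

T_f ≈ -12.2 °C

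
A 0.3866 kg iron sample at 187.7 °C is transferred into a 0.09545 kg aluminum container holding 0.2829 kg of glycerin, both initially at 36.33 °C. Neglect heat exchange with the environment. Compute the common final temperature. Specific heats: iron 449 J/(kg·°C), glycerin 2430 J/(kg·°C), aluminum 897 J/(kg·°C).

Conservation of energy gives ΣQ = 0:
0.3866*449*(T − 187.7) + 0.2829*2430*(T − 36.33) + 0.09545*897*(T − 36.33) = 0
946.65 T = 60667
T = 60667/946.65 ≈ 64.09 °C

T_f ≈ 64.1 °C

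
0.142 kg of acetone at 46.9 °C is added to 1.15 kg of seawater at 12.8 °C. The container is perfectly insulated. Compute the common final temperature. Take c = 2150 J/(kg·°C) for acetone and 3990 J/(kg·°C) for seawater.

Energy conservation, ΣQ = 0:
0.142·2150·(T − 46.9) + 1.15·3990·(T − 12.8) = 0
305.3(T − 46.9) + 4588.5(T − 12.8) = 0
(305.3 + 4588.5) T = 305.3·46.9 + 4588.5·12.8
T = 73051/4893.8 ≈ 14.93 °C

T_f ≈ 14.9 °C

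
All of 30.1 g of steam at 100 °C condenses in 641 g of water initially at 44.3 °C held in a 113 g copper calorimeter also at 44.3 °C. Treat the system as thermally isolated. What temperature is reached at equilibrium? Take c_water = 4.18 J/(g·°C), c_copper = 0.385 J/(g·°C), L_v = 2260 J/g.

Heat gained plus heat lost sum to zero:
steam→water at 100 °C releases m L_v = 30.1·2260 = 68026; condensed water 100 °C→T: 125.82(T − 100); water warms: 641·4.18·(T − 44.3) = 2679.4(T − 44.3); copper cup: 113·0.385·(T − 44.3) = 43.51(T − 44.3)
2848.7 T = 68026 + 12582 + 120624 = 201232
T ≈ 70.64 °C, under the boiling point, so the assumption holds.

T_f ≈ 70.6 °C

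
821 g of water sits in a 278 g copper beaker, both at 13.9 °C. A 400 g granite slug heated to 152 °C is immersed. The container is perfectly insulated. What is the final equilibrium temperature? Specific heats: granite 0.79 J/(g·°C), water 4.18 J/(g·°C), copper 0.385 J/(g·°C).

T_f ≈ 25.2 °C

Energy conservation, ΣQ = 0:
400×0.79×(T − 152) + 821×4.18×(T − 13.9) + 278×0.385×(T − 13.9) = 0
(316 + 3431.8 + 107.03) T = 316×152 + 3431.8×13.9 + 107.03×13.9
T ≈ 25.22 °C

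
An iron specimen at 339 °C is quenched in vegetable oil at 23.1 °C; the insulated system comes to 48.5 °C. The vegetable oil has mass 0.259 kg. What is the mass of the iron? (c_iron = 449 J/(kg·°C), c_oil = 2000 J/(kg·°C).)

m ≈ 0.101 kg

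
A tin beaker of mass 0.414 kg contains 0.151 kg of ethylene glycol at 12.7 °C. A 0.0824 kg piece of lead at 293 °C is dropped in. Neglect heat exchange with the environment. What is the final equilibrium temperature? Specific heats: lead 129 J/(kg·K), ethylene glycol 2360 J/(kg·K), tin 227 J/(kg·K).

T_f ≈ 19.2 °C

T_f = Σ m_i c_i T_i / Σ m_i c_i:
T_f = (10.63*293 + 356.36*12.7 + 93.98*12.7) / (10.63 + 356.36 + 93.98)
    = 8833.8 / 460.97 ≈ 19.16 °C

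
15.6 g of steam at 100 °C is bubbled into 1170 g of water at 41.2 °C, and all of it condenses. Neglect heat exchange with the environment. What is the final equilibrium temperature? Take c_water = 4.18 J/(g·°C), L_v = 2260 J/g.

T_f ≈ 49.1 °C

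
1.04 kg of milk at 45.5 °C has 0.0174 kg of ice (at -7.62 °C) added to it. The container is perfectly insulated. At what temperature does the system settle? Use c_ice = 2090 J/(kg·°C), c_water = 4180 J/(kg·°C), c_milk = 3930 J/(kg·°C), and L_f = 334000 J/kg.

T_f ≈ 43.2 °C

Energy conservation, ΣQ = 0:
warm ice to 0 °C: 0.0174×2090×(0 − (-7.62)) = 277.11
  fusion: m_ice L_f = 0.0174×334000 = 5811.6
  warm the meltwater: 72.73 T
  milk cools: 1.04×3930×(T − 45.5) = 4087.2(T − 45.5)
4159.9 T = 185968 − 6088.7 = 179879
T ≈ 43.24 °C — above 0 °C, consistent with complete melting.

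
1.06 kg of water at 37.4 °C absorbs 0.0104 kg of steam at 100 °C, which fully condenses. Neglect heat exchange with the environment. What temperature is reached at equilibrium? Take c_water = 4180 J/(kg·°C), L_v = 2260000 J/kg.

T_f ≈ 43.3 °C

Energy balance with sensible and latent terms:
steam→water at 100 °C releases m L_v = 0.0104·2260000 = 23504; condensate cools 100→T: 0.0104·4180·(T − 100) = 43.47(T − 100); water warms: 1.06·4180·(T − 37.4) = 4430.8(T − 37.4)
4474.3 T = 23504 + 4347.2 + 165712 = 193563
T ≈ 43.26 °C, under the boiling point, so the assumption holds.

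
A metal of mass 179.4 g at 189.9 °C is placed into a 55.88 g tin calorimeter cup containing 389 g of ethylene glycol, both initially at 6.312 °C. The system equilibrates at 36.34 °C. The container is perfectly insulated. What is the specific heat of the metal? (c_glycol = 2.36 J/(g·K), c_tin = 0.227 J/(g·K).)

Setting the total heat transfer to zero:
179.4×c×(36.34 − 189.9) + 389×2.36×(36.34 − 6.312) + 55.88×0.227×(36.34 − 6.312) = 0
-27549 c = -27948
c = -27948/-27549 ≈ 1.014 J/(g·K)

c ≈ 1.01 J/(g·K)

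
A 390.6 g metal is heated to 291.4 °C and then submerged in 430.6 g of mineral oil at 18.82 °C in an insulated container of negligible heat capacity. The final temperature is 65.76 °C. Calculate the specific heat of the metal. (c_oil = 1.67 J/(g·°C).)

c ≈ 0.383 J/(g·°C)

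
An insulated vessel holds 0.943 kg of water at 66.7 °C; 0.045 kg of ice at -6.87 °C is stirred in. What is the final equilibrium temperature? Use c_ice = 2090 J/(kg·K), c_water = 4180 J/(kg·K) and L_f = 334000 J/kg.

Taking heat into each body as positive, Σ m c ΔT = 0:
warm ice to 0 °C: 0.045·2090·(0 − (-6.87)) = 646.12; melt ice: 0.045·334000 = 15030; meltwater 0→T: 0.045·4180·T = 188.1 T; water: 3941.7(T − 66.7)
4129.8 T = 262914 − 15676 = 247238
T ≈ 59.87 °C — above 0 °C, consistent with complete melting.

T_f ≈ 59.9 °C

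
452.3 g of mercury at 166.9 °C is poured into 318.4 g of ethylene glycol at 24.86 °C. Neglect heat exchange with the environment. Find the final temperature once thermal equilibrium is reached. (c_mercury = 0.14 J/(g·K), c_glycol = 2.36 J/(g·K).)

T_f ≈ 35.9 °C

T_f is the heat-capacity-weighted average of the initial temperatures:
T_f = (63.32*166.9 + 751.42*24.86) / (63.32 + 751.42)
    = 29249 / 814.75 ≈ 35.90 °C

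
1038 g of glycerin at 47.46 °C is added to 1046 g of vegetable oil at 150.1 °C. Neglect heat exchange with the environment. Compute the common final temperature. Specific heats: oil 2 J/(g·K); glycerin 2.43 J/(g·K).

Setting the total heat transfer to zero:
1046*2*(T − 150.1) + 1038*2.43*(T − 47.46) = 0
4614.3 T = 433719
T = 433719/4614.3 ≈ 93.99 °C

T_f ≈ 94.0 °C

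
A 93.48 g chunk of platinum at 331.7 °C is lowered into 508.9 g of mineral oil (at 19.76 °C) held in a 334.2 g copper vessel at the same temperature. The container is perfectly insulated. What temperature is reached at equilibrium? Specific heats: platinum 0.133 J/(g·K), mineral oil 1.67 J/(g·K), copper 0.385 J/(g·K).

T_f ≈ 23.7 °C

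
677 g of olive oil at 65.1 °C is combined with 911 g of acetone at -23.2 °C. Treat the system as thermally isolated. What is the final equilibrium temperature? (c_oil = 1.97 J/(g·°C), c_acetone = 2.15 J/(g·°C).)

T_f ≈ 12.6 °C

With ΣQ=0 the equilibrium temperature is the m·c-weighted mean:
T_f = (1333.7·65.1 + 1958.6·(-23.2)) / (1333.7 + 1958.6)
    = 41383 / 3292.3 ≈ 12.57 °C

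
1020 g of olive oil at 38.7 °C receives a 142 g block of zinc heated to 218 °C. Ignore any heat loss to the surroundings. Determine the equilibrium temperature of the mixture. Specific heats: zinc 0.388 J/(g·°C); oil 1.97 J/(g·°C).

T_f ≈ 43.5 °C

With ΣQ=0 the equilibrium temperature is the m·c-weighted mean:
T_f = (55.1×218 + 2009.4×38.7) / (55.1 + 2009.4)
    = 89775 / 2064.5 ≈ 43.49 °C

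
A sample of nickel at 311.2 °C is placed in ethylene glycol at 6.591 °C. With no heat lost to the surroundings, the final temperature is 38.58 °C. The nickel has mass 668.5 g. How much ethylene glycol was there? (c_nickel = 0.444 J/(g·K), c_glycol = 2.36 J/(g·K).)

m ≈ 1070 g

Setting the total heat transfer to zero:
668.5×0.444×(38.58 − 311.2) + m×2.36×(38.58 − 6.591) = 0
75.49 m = 80917
m = 80917/75.49 ≈ 1072 g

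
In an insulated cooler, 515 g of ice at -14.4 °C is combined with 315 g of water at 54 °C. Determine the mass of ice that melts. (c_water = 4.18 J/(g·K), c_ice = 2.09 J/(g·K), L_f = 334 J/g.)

Water can give up m c ΔT = 315·4.18·54 = 71102 J before reaching 0 °C.
Warming the ice to 0 °C takes 515·2.09·14.4 = 15499 J, leaving 55602 J for melting.
To melt every bit of ice: 515·334 = 172010 J.
That's not enough to melt it all — equilibrium is at 0 °C with ice remaining.
Mass melted = 55602/334 ≈ 166.5 g.

m_melted ≈ 166 g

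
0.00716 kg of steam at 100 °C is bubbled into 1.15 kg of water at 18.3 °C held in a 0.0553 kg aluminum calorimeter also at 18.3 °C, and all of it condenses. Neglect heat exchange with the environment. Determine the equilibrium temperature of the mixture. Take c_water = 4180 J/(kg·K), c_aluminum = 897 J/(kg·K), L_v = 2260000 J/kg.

T_f ≈ 22.1 °C

Heat gained plus heat lost sum to zero:
steam→water at 100 °C releases m L_v = 0.00716·2260000 = 16182; condensed water 100 °C→T: 29.93(T − 100); original water: 4807(T − 18.3); aluminum cup: 0.0553·897·(T − 18.3) = 49.6(T − 18.3)
4886.5 T = 16182 + 2992.9 + 88876 = 108050
T ≈ 22.11 °C — below 100 °C, confirming all the steam condensed.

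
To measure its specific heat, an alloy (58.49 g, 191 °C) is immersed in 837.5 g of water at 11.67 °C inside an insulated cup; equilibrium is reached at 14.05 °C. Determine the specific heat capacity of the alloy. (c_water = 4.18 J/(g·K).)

c ≈ 0.805 J/(g·K)

Heat lost by the alloy = heat gained by the water:
58.49×c×(191 − 14.05) = 837.5×4.18×(14.05 − 11.67)
10350 c = 8331.8  ⇒  c ≈ 0.805 J/(g·K)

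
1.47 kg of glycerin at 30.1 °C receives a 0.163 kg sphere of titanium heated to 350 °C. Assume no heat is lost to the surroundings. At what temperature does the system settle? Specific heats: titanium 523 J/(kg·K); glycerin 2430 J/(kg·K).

With ΣQ=0 the equilibrium temperature is the m·c-weighted mean:
T_f = (85.25*350 + 3572.1*30.1) / (85.25 + 3572.1)
    = 137357 / 3657.3 ≈ 37.56 °C

T_f ≈ 37.6 °C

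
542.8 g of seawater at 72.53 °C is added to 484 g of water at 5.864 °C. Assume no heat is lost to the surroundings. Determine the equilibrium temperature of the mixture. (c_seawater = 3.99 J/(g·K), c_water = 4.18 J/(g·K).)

T_f ≈ 40.3 °C

Set heat shed by the hot body equal to heat absorbed by the cold body:
542.8·3.99·(72.53 − T) = 484·4.18·(T − 5.864)
2165.8(72.53 − T) = 2023.1(T − 5.864)
4188.9 T = 168947  ⇒  T ≈ 40.33 °C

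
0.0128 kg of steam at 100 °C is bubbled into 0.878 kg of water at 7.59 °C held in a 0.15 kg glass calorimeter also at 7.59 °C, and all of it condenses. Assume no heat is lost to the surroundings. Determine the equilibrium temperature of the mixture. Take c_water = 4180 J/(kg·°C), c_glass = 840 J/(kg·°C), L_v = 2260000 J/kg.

T_f ≈ 16.4 °C

Setting the total heat transfer to zero:
steam→water at 100 °C releases m L_v = 0.0128×2260000 = 28928
  condensed water 100 °C→T: 53.5(T − 100)
  water warms: 0.878×4180×(T − 7.59) = 3670(T − 7.59)
  glass cup: 0.15×840×(T − 7.59) = 126(T − 7.59)
3849.5 T = 28928 + 5350.4 + 28812 = 63090
T ≈ 16.39 °C, under the boiling point, so the assumption holds.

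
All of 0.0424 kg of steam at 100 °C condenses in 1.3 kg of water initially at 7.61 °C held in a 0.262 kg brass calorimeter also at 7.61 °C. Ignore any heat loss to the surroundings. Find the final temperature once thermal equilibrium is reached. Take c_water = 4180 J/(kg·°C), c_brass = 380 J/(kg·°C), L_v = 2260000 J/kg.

T_f ≈ 27.3 °C

Heat gained plus heat lost sum to zero:
steam→water at 100 °C releases m L_v = 0.0424×2260000 = 95824
  condensed water 100 °C→T: 177.23(T − 100)
  original water: 5434(T − 7.61)
  brass cup: 0.262×380×(T − 7.61) = 99.56(T − 7.61)
5710.8 T = 95824 + 17723 + 42110 = 155658
T ≈ 27.26 °C (< 100 °C, so full condensation is consistent).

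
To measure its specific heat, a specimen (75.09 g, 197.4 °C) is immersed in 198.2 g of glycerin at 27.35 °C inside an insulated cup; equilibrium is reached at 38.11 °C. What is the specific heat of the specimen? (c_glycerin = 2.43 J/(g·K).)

c ≈ 0.433 J/(g·K)

m_s c (T_s − T_f) = m_glycerin c_glycerin (T_f − T_0):
75.09·c·(197.4 − 38.11) = 198.2·2.43·(38.11 − 27.35)
11961 c = 5182.3  ⇒  c ≈ 0.4333 J/(g·K)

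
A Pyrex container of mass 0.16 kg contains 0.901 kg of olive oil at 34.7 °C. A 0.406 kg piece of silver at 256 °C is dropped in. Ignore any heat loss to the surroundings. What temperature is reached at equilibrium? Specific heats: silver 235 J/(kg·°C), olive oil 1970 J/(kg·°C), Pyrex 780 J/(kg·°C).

Heat gained plus heat lost sum to zero:
0.406*235*(T − 256) + 0.901*1970*(T − 34.7) + 0.16*780*(T − 34.7) = 0
1995.2 T = 90347
T ≈ 45.28 °C

T_f ≈ 45.3 °C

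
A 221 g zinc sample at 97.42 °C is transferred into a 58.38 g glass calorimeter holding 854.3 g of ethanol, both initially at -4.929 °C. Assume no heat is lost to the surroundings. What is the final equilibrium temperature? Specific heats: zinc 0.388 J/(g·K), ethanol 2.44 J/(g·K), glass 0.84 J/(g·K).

Conservation of energy gives ΣQ = 0:
221×0.388×(T − 97.42) + 854.3×2.44×(T − (-4.929)) + 58.38×0.84×(T − (-4.929)) = 0
85.75(T − 97.42) + 2084.5(T − (-4.929)) + 49.04(T − (-4.929)) = 0
(85.75 + 2084.5 + 49.04) T = 85.75×97.42 + 2084.5×(-4.929) + 49.04×(-4.929)
T = -2162.6/2219.3 ≈ -0.97 °C

T_f ≈ -1.0 °C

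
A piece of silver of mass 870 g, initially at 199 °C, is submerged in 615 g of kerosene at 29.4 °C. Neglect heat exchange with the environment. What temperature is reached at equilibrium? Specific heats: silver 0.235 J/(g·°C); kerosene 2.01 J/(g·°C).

T_f ≈ 53.5 °C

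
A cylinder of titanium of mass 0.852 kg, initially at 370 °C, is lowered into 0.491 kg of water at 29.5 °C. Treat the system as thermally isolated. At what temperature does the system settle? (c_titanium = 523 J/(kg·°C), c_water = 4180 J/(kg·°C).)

T_f ≈ 90.2 °C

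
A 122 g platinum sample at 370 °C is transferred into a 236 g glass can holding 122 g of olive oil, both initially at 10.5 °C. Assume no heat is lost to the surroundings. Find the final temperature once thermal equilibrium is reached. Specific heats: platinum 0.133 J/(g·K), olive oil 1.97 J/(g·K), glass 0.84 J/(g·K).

T_f ≈ 23.3 °C

Taking heat into each body as positive, Σ m c ΔT = 0:
122×0.133×(T − 370) + 122×1.97×(T − 10.5) + 236×0.84×(T − 10.5) = 0
16.23(T − 370) + 240.34(T − 10.5) + 198.24(T − 10.5) = 0
454.81 T = 10609
T = 10609/454.81 ≈ 23.33 °C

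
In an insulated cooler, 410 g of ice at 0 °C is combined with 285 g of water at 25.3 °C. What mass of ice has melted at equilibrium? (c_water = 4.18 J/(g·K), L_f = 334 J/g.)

Heat available from the water dropping to 0 °C: 285×4.18×25.3 = 30140 J.
Fully melting the ice requires m_ice L_f = 410×334 = 136940 J.
Since 30140 < 136940 J, not all the ice melts; equilibrium is at 0 °C.
Mass melted = 30140/334 ≈ 90.24 g.

m_melted ≈ 90.2 g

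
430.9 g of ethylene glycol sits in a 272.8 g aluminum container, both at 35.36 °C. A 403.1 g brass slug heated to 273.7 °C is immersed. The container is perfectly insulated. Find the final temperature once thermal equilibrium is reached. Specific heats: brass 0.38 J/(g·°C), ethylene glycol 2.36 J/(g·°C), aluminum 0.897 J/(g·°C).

Heat gained plus heat lost sum to zero:
403.1×0.38×(T − 273.7) + 430.9×2.36×(T − 35.36) + 272.8×0.897×(T − 35.36) = 0
153.18(T − 273.7) + 1016.9(T − 35.36) + 244.7(T − 35.36) = 0
1414.8 T = 86536
T = 86536 / 1414.8 = 61.2 °C

T_f ≈ 61.2 °C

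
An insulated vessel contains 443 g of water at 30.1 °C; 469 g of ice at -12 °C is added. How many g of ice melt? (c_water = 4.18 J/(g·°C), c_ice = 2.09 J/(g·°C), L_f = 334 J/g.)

m_melted ≈ 132 g

Heat available from the water dropping to 0 °C: 443×4.18×30.1 = 55737 J.
Warming the ice to 0 °C takes 469×2.09×12 = 11763 J, leaving 43975 J for melting.
Melting all 469 g of ice would need 469×334 = 156646 J.
Since 43975 < 156646 J, not all the ice melts; equilibrium is at 0 °C.
m_melt = 43975 / L_f = 131.7 g.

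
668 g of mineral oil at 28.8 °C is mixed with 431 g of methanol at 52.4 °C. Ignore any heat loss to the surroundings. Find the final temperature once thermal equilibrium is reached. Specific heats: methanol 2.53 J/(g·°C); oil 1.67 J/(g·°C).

T_f ≈ 40.5 °C

Heat gained plus heat lost sum to zero:
431·2.53·(T − 52.4) + 668·1.67·(T − 28.8) = 0
(1090.4 + 1115.6) T = 1090.4·52.4 + 1115.6·28.8
T = 89267/2206 ≈ 40.47 °C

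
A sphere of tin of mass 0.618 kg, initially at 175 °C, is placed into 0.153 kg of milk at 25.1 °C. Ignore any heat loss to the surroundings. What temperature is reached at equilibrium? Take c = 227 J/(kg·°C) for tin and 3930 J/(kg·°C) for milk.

T_f ≈ 53.5 °C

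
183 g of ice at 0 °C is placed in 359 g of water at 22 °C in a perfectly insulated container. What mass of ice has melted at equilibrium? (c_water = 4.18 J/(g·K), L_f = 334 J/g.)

Heat available from the water dropping to 0 °C: 359×4.18×22 = 33014 J.
Melting all 183 g of ice would need 183×334 = 61122 J.
Since 33014 < 61122 J, not all the ice melts; equilibrium is at 0 °C.
m_melted×334 = 33014  ⇒  m_melted ≈ 98.84 g.

m_melted ≈ 98.8 g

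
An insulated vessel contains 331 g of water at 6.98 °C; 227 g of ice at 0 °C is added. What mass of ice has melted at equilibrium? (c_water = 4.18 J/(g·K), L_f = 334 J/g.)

m_melted ≈ 28.9 g

Cooling the water to 0 °C releases 331×4.18×6.98 = 9657.4 J.
Fully melting the ice requires m_ice L_f = 227×334 = 75818 J.
9657.4 J < 75818 J, so only part of the ice melts and the system sits at 0 °C.
Mass melted = 9657.4/334 ≈ 28.91 g.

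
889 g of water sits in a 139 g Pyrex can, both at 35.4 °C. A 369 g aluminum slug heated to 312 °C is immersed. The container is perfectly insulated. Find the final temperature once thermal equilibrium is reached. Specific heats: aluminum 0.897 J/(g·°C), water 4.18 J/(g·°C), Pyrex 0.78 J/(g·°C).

T_f = Σ m_i c_i T_i / Σ m_i c_i:
T_f = (330.99×312 + 3716×35.4 + 108.42×35.4) / (330.99 + 3716 + 108.42)
    = 238655 / 4155.4 ≈ 57.43 °C

T_f ≈ 57.4 °C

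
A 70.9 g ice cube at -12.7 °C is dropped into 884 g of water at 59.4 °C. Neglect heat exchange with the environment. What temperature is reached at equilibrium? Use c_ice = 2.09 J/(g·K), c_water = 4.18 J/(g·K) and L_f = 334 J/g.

T_f ≈ 48.6 °C

Net heat exchanged in the isolated system is zero:
ice -12.7→0 °C: 70.9×2.09×12.7 = 1881.9; latent heat to melt: 70.9×334 = 23681; meltwater 0→T: 70.9×4.18×T = 296.36 T; water cools: 884×4.18×(T − 59.4) = 3695.1(T − 59.4)
3991.5 T = 219490 − 25562 = 193928
T ≈ 48.59 °C (positive, so assuming full melt was valid).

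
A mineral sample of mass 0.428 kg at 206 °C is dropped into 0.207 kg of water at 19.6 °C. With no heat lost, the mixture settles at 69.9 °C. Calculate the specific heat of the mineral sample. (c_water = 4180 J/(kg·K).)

Taking heat into each body as positive, Σ m c ΔT = 0:
0.428×c×(69.9 − 206) + 0.207×4180×(69.9 − 19.6) = 0
-58.25 c = -43523
c = -43523/-58.25 ≈ 747.2 J/(kg·K)

c ≈ 747 J/(kg·K)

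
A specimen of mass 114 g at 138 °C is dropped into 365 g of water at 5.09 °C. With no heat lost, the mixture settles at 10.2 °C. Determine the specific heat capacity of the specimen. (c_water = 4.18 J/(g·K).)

c ≈ 0.535 J/(g·K)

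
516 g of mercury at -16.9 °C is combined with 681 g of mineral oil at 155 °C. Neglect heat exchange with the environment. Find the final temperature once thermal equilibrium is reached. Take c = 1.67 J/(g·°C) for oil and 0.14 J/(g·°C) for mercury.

Let T be the final temperature. ΣQ_i = 0:
681*1.67*(T − 155) + 516*0.14*(T − (-16.9)) = 0
1137.3(T − 155) + 72.24(T − (-16.9)) = 0
1209.5 T = 175056
T ≈ 144.73 °C

T_f ≈ 144.7 °C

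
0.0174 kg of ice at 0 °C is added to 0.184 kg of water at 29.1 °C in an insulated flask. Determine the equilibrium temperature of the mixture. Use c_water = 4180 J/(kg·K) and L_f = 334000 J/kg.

T_f ≈ 19.7 °C

Heat gained plus heat lost sum to zero:
latent heat to melt: 0.0174·334000 = 5811.6
  meltwater 0→T: 0.0174·4180·T = 72.73 T
  water cools: 0.184·4180·(T − 29.1) = 769.12(T − 29.1)
841.85 T = 22381 − 5811.6 = 16570
T ≈ 19.68 °C — above 0 °C, consistent with complete melting.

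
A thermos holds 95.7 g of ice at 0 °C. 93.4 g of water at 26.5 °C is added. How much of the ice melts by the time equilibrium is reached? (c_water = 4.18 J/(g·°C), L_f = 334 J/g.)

Heat available from the water dropping to 0 °C: 93.4·4.18·26.5 = 10346 J.
To melt every bit of ice: 95.7·334 = 31964 J.
Since 10346 < 31964 J, not all the ice melts; equilibrium is at 0 °C.
m_melt = 10346 / L_f = 30.98 g.

m_melted ≈ 31 g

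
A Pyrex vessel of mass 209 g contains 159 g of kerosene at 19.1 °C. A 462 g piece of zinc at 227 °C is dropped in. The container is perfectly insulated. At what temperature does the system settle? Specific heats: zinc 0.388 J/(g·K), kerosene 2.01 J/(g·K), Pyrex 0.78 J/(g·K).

T_f ≈ 75.4 °C

Taking heat into each body as positive, Σ m c ΔT = 0:
462*0.388*(T − 227) + 159*2.01*(T − 19.1) + 209*0.78*(T − 19.1) = 0
(179.26 + 319.59 + 163.02) T = 179.26*227 + 319.59*19.1 + 163.02*19.1
T = 49909 / 661.87 = 75.4 °C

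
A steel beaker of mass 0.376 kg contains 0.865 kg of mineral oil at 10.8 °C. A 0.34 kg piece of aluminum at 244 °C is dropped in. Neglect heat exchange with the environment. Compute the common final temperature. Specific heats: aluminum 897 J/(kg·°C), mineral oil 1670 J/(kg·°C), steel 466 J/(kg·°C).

T_f ≈ 47.8 °C

Heat gained plus heat lost sum to zero:
0.34·897·(T − 244) + 0.865·1670·(T − 10.8) + 0.376·466·(T − 10.8) = 0
(304.98 + 1444.5 + 175.22) T = 304.98·244 + 1444.5·10.8 + 175.22·10.8
T = 91909/1924.7 ≈ 47.75 °C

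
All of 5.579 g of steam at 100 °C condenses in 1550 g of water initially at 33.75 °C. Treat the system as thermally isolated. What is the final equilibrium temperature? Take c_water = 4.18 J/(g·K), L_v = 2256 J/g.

T_f ≈ 35.9 °C

Setting the total heat transfer to zero:
condense steam: −5.579×2256 = −12586; condensed water 100 °C→T: 23.32(T − 100); water warms: 1550×4.18×(T − 33.75) = 6479(T − 33.75)
6502.3 T = 12586 + 2332 + 218666 = 233584
T ≈ 35.92 °C, under the boiling point, so the assumption holds.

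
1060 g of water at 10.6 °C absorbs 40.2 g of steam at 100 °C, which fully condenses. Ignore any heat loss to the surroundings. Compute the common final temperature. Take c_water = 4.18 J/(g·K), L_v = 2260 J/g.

T_f ≈ 33.6 °C

Net heat exchanged in the isolated system is zero:
condense steam: −40.2×2260 = −90852
  condensed water 100 °C→T: 168.04(T − 100)
  water warms: 1060×4.18×(T − 10.6) = 4430.8(T − 10.6)
4598.8 T = 90852 + 16804 + 46966 = 154622
T ≈ 33.62 °C — below 100 °C, confirming all the steam condensed.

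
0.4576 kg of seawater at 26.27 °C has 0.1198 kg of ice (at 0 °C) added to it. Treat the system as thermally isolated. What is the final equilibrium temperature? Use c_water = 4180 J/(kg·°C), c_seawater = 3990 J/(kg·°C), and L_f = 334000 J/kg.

Conservation of energy gives ΣQ = 0:
latent heat to melt: 0.1198×334000 = 40013
  warm the meltwater: 500.76 T
  seawater cools: 0.4576×3990×(T − 26.27) = 1825.8(T − 26.27)
2326.6 T = 47964 − 40013 = 7951.2
T ≈ 3.42 °C. Since T > 0 °C, the all-ice-melts assumption holds.

T_f ≈ 3.4 °C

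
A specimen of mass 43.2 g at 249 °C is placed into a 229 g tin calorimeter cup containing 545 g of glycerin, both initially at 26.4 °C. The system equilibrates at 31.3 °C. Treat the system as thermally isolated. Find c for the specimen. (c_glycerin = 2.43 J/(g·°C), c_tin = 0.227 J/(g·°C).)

Heat gained plus heat lost sum to zero:
43.2·c·(31.3 − 249) + 545·2.43·(31.3 − 26.4) + 229·0.227·(31.3 − 26.4) = 0
-9404.6 c = -6744
c = -6744/-9404.6 ≈ 0.7171 J/(g·°C)

c ≈ 0.717 J/(g·°C)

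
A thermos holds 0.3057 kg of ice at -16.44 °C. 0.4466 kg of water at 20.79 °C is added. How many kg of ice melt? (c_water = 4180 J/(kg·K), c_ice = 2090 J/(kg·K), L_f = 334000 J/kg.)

m_melted ≈ 0.0848 kg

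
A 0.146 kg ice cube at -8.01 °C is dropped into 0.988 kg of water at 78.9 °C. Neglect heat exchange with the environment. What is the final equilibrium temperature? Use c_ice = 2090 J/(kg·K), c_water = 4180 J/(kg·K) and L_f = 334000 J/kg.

Taking heat into each body as positive, Σ m c ΔT = 0:
warm ice to 0 °C: 0.146·2090·(0 − (-8.01)) = 2444.2
  latent heat to melt: 0.146·334000 = 48764
  warm the meltwater: 610.28 T
  water: 4129.8(T − 78.9)
4740.1 T = 325844 − 51208 = 274636
T ≈ 57.94 °C. Since T > 0 °C, the all-ice-melts assumption holds.

T_f ≈ 57.9 °C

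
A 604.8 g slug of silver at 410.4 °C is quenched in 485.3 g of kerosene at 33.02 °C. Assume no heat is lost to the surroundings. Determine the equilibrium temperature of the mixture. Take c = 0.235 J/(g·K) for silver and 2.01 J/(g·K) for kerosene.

T_f ≈ 81.0 °C

Conservation of energy gives ΣQ = 0:
604.8·0.235·(T − 410.4) + 485.3·2.01·(T − 33.02) = 0
142.13(T − 410.4) + 975.45(T − 33.02) = 0
(142.13 + 975.45) T = 142.13·410.4 + 975.45·33.02
T = 90539/1117.6 ≈ 81.01 °C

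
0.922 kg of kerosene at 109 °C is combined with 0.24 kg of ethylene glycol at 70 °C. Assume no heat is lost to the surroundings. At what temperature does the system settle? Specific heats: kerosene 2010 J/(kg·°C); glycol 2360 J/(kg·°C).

Heat lost by the kerosene equals heat gained by the glycol:
0.922*2010*(109 − T) = 0.24*2360*(T − 70)
1853.2(109 − T) = 566.4(T − 70)
2419.6 T = 241649  ⇒  T ≈ 99.87 °C

T_f ≈ 99.9 °C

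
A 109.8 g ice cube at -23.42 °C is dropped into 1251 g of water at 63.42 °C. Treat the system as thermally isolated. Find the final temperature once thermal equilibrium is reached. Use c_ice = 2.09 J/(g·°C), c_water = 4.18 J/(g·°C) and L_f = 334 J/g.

T_f ≈ 50.9 °C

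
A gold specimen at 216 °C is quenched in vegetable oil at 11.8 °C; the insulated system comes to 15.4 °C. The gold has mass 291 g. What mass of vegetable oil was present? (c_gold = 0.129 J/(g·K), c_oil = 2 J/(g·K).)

m ≈ 1050 g

|Q_gold| = |Q_oil|:
291×0.129×(216 − 15.4) = m×2×(15.4 − 11.8)
7.2 m = 7530.3  ⇒  m ≈ 1046 g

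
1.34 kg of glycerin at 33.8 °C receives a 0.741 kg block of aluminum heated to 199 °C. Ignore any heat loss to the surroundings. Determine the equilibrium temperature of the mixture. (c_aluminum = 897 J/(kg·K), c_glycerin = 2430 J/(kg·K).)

|Q_aluminum| = |Q_glycerin|:
0.741*897*(199 − T) = 1.34*2430*(T − 33.8)
664.68(199 − T) = 3256.2(T − 33.8)
3920.9 T = 242330  ⇒  T ≈ 61.81 °C

T_f ≈ 61.8 °C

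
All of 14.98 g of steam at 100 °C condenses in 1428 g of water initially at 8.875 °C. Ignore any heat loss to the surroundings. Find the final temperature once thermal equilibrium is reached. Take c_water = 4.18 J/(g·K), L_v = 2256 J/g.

Heat gained plus heat lost sum to zero:
condense steam: −14.98×2256 = −33795; condensate cools 100→T: 14.98×4.18×(T − 100) = 62.62(T − 100); water warms: 1428×4.18×(T − 8.875) = 5969(T − 8.875)
6031.7 T = 33795 + 6261.6 + 52975 = 93032
T ≈ 15.42 °C, under the boiling point, so the assumption holds.

T_f ≈ 15.4 °C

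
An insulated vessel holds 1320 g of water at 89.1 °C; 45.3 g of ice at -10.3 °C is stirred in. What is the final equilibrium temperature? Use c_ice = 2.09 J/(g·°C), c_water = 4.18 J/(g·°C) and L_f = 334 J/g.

Setting the total heat transfer to zero:
ice -10.3→0 °C: 45.3·2.09·10.3 = 975.17
  melt ice: 45.3·334 = 15130
  warm the meltwater: 189.35 T
  water cools: 1320·4.18·(T − 89.1) = 5517.6(T − 89.1)
5707 T = 491618 − 16105 = 475513
T ≈ 83.32 °C (positive, so assuming full melt was valid).

T_f ≈ 83.3 °C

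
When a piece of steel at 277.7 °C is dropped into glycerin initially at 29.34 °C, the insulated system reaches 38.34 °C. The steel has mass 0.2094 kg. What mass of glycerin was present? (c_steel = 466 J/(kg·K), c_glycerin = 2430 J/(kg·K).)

m ≈ 1.07 kg

Energy conservation, ΣQ = 0:
0.2094·466·(38.34 − 277.7) + m·2430·(38.34 − 29.34) = 0
21870 m = 23357
m = 23357/21870 ≈ 1.068 kg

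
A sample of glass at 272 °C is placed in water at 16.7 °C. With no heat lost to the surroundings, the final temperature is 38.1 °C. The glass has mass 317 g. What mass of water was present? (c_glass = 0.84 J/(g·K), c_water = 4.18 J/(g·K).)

Setting the total heat transfer to zero:
317·0.84·(38.1 − 272) + m·4.18·(38.1 − 16.7) = 0
89.45 m = 62283
m = 62283/89.45 ≈ 696.3 g

m ≈ 696 g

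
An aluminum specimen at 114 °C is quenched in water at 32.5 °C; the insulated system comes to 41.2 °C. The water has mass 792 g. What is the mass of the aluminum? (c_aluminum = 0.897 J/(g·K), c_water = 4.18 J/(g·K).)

Let T be the final temperature. ΣQ_i = 0:
m·0.897·(41.2 − 114) + 792·4.18·(41.2 − 32.5) = 0
-65.3 m = -28802
m = -28802/-65.3 ≈ 441.1 g

m ≈ 441 g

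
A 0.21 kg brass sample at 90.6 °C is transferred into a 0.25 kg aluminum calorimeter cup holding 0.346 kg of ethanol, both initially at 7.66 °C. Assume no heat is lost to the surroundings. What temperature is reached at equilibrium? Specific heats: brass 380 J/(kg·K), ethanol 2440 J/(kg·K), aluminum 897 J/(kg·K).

Taking heat into each body as positive, Σ m c ΔT = 0:
0.21·380·(T − 90.6) + 0.346·2440·(T − 7.66) + 0.25·897·(T − 7.66) = 0
79.8(T − 90.6) + 844.24(T − 7.66) + 224.25(T − 7.66) = 0
(79.8 + 844.24 + 224.25) T = 79.8·90.6 + 844.24·7.66 + 224.25·7.66
T = 15415/1148.3 ≈ 13.42 °C

T_f ≈ 13.4 °C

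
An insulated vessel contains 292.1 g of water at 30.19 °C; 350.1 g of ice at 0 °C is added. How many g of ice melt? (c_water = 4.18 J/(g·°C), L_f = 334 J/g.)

m_melted ≈ 110 g

Heat available from the water dropping to 0 °C: 292.1·4.18·30.19 = 36861 J.
Melting all 350.1 g of ice would need 350.1·334 = 116933 J.
36861 J < 116933 J, so only part of the ice melts and the system sits at 0 °C.
m_melt = 36861 / L_f = 110.4 g.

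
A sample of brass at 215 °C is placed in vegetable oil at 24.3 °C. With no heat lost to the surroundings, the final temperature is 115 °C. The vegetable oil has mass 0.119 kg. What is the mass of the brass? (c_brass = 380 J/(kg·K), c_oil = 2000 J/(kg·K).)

m ≈ 0.568 kg

|Q_brass| = |Q_oil|:
m·380·(215 − 115) = 0.119·2000·(115 − 24.3)
38000 m = 21587  ⇒  m ≈ 0.5681 kg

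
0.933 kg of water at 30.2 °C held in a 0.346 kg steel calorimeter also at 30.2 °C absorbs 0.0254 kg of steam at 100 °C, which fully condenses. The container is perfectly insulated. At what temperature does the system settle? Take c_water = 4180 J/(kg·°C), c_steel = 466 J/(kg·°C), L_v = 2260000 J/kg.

T_f ≈ 45.8 °C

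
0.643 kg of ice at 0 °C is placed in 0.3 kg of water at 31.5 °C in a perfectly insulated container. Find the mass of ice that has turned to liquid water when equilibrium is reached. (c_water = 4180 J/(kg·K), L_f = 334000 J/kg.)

m_melted ≈ 0.118 kg

Heat available from the water dropping to 0 °C: 0.3·4180·31.5 = 39501 J.
Fully melting the ice requires m_ice L_f = 0.643·334000 = 214762 J.
Since 39501 < 214762 J, not all the ice melts; equilibrium is at 0 °C.
Mass melted = 39501/334000 ≈ 0.1183 kg.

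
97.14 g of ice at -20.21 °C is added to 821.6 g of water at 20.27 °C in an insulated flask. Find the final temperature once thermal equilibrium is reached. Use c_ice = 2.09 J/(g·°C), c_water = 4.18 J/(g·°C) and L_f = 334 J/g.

T_f ≈ 8.6 °C

Setting the total heat transfer to zero:
warm ice to 0 °C: 97.14×2.09×(0 − (-20.21)) = 4103.1; melt ice: 97.14×334 = 32445; meltwater 0→T: 97.14×4.18×T = 406.05 T; water cools: 821.6×4.18×(T − 20.27) = 3434.3(T − 20.27)
3840.3 T = 69613 − 36548 = 33065
T ≈ 8.61 °C — above 0 °C, consistent with complete melting.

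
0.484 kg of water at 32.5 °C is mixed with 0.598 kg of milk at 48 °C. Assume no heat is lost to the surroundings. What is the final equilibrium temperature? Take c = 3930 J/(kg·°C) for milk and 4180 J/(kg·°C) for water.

Taking heat into each body as positive, Σ m c ΔT = 0:
0.598·3930·(T − 48) + 0.484·4180·(T − 32.5) = 0
2350.1(T − 48) + 2023.1(T − 32.5) = 0
(2350.1 + 2023.1) T = 2350.1·48 + 2023.1·32.5
T = 178558/4373.3 ≈ 40.83 °C

T_f ≈ 40.8 °C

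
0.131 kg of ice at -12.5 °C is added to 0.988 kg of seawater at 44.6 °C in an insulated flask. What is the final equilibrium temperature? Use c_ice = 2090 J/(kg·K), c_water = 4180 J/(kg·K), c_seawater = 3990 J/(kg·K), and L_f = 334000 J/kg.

Energy conservation, ΣQ = 0:
warm ice to 0 °C: 0.131×2090×(0 − (-12.5)) = 3422.4; fusion: m_ice L_f = 0.131×334000 = 43754; warm the meltwater: 547.58 T; seawater cools: 0.988×3990×(T − 44.6) = 3942.1(T − 44.6)
4489.7 T = 175819 − 47176 = 128642
T ≈ 28.65 °C — above 0 °C, consistent with complete melting.

T_f ≈ 28.7 °C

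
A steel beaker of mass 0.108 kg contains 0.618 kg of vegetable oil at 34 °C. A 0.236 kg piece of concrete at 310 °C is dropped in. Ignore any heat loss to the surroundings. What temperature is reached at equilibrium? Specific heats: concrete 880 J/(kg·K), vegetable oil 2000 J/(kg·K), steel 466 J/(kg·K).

T_f ≈ 72.4 °C

T_f is the heat-capacity-weighted average of the initial temperatures:
T_f = (207.68·310 + 1236·34 + 50.33·34) / (207.68 + 1236 + 50.33)
    = 108116 / 1494 ≈ 72.37 °C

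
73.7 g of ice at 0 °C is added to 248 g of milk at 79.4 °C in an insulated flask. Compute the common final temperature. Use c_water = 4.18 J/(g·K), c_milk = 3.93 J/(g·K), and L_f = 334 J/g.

T_f ≈ 41.1 °C

Setting the total heat transfer to zero:
melt ice: 73.7×334 = 24616; warm the meltwater: 308.07 T; milk cools: 248×3.93×(T − 79.4) = 974.64(T − 79.4)
1282.7 T = 77386 − 24616 = 52771
T ≈ 41.14 °C — above 0 °C, consistent with complete melting.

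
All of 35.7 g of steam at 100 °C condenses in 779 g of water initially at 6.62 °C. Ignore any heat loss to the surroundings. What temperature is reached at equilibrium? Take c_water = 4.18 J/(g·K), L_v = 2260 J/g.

T_f ≈ 34.4 °C

Heat gained plus heat lost sum to zero:
steam→water at 100 °C releases m L_v = 35.7×2260 = 80682; condensate cools 100→T: 35.7×4.18×(T − 100) = 149.23(T − 100); water warms: 779×4.18×(T − 6.62) = 3256.2(T − 6.62)
3405.4 T = 80682 + 14923 + 21556 = 117161
T ≈ 34.40 °C, under the boiling point, so the assumption holds.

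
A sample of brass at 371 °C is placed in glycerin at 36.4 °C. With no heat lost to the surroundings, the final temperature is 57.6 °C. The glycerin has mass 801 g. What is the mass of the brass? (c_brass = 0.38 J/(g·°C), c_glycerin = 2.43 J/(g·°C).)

m ≈ 346 g

Conservation of energy gives ΣQ = 0:
m·0.38·(57.6 − 371) + 801·2.43·(57.6 − 36.4) = 0
-119.09 m = -41264
m = -41264/-119.09 ≈ 346.5 g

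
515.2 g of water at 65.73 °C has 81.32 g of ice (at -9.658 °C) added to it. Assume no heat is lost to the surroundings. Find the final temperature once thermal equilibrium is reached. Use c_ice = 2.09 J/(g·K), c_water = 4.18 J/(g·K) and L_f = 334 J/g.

T_f ≈ 45.2 °C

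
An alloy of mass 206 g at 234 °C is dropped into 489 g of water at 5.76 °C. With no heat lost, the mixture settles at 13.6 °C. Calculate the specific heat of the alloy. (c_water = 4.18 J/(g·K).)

Setting the total heat transfer to zero:
206·c·(13.6 − 234) + 489·4.18·(13.6 − 5.76) = 0
-45402 c = -16025
c = -16025/-45402 ≈ 0.353 J/(g·K)

c ≈ 0.353 J/(g·K)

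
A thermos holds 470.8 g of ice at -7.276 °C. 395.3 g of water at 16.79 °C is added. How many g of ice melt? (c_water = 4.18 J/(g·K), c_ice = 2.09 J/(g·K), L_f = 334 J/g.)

m_melted ≈ 61.6 g

Cooling the water to 0 °C releases 395.3×4.18×16.79 = 27743 J.
Of that, 470.8×2.09×7.276 = 7159.4 J goes to bring the ice to 0 °C, leaving 20584 J.
Melting all 470.8 g of ice would need 470.8×334 = 157247 J.
That's not enough to melt it all — equilibrium is at 0 °C with ice remaining.
Mass melted = 20584/334 ≈ 61.63 g.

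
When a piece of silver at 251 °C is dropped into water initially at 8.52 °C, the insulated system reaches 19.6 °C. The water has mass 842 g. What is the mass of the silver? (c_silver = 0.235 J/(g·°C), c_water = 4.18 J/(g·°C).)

Energy conservation, ΣQ = 0:
m×0.235×(19.6 − 251) + 842×4.18×(19.6 − 8.52) = 0
-54.38 m = -38997
m = -38997/-54.38 ≈ 717.1 g

m ≈ 717 g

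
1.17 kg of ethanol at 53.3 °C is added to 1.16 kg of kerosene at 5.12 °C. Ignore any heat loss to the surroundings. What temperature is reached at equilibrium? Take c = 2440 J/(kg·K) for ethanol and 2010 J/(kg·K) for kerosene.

T_f ≈ 31.6 °C

Taking heat into each body as positive, Σ m c ΔT = 0:
1.17*2440*(T − 53.3) + 1.16*2010*(T − 5.12) = 0
2854.8(T − 53.3) + 2331.6(T − 5.12) = 0
5186.4 T = 164099
T = 164099 / 5186.4 = 31.6 °C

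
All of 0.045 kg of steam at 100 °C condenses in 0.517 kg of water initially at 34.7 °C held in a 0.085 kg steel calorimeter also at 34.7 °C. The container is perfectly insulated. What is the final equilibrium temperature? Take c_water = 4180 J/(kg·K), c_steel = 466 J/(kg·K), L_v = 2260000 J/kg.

Taking heat into each body as positive, Σ m c ΔT = 0:
latent heat released on condensation: 0.045×2260000 = 101700; condensed water 100 °C→T: 188.1(T − 100); water warms: 0.517×4180×(T − 34.7) = 2161.1(T − 34.7); steel cup: 0.085×466×(T − 34.7) = 39.61(T − 34.7)
2388.8 T = 101700 + 18810 + 76363 = 196873
T ≈ 82.42 °C (< 100 °C, so full condensation is consistent).

T_f ≈ 82.4 °C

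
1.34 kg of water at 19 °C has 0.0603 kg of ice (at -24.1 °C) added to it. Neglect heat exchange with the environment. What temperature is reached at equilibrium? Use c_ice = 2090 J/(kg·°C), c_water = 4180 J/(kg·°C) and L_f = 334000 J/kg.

T_f ≈ 14.2 °C

Net heat exchanged in the isolated system is zero:
warm ice to 0 °C: 0.0603·2090·(0 − (-24.1)) = 3037.3; fusion: m_ice L_f = 0.0603·334000 = 20140; meltwater 0→T: 0.0603·4180·T = 252.05 T; water: 5601.2(T − 19)
5853.3 T = 106423 − 23177 = 83245
T ≈ 14.22 °C (positive, so assuming full melt was valid).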